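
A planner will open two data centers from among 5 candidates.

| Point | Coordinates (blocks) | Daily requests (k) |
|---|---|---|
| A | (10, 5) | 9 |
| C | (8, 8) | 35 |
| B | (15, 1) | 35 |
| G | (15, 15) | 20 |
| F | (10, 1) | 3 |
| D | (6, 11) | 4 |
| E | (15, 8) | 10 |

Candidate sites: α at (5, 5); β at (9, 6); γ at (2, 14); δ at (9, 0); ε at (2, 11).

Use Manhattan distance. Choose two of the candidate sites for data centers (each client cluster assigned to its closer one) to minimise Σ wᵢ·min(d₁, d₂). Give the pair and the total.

{β, δ}, total 786

Evaluate every pair (each demand assigned to the nearer of the two):
  {β, δ}: total = 786
  {β, γ}: total = 914
  {β, ε}: total = 922
  {α, β}: total = 934
  {α, δ}: total = 1064
  {γ, δ}: total = 1068
  {δ, ε}: total = 1116
  {α, γ}: total = 1210
  {α, ε}: total = 1258
  {γ, ε}: total = 1756
Best pair: {β, δ} with total 786.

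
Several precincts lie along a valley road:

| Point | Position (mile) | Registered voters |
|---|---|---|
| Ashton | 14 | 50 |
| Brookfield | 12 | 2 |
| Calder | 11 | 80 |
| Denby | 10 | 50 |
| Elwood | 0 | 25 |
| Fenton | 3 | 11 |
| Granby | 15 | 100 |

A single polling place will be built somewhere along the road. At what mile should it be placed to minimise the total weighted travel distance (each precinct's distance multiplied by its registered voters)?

x = 11

For a sum of weighted absolute distances on a line, the optimum is the weighted median (not the mean). Total weight W = 318; half-weight = 159.
Sort by position and accumulate weight:
  mile 0 (Elwood, w=25) → cum 25
  mile 3 (Fenton, w=11) → cum 36
  mile 10 (Denby, w=50) → cum 86
  mile 11 (Calder, w=80) → cum 166  ≥ 159 → median here
  mile 12 (Brookfield, w=2) → cum 168
  mile 14 (Ashton, w=50) → cum 218
  mile 15 (Granby, w=100) → cum 318
Optimal location: mile 11.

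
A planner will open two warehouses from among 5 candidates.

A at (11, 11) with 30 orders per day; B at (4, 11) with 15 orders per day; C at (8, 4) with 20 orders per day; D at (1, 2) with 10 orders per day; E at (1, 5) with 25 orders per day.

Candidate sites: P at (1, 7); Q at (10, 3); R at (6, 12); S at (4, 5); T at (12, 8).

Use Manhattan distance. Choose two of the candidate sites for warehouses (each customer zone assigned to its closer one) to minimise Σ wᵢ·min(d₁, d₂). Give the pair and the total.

{S, T}, total 445

Evaluate every pair (each demand assigned to the nearer of the two):
  {S, T}: total = 445
  {R, S}: total = 460
  {P, T}: total = 485
  {P, R}: total = 525
  {P, Q}: total = 535
  {Q, S}: total = 555
  {Q, R}: total = 660
  {P, S}: total = 680
  {Q, T}: total = 720
  {R, T}: total = 775
Best pair: {S, T} with total 445.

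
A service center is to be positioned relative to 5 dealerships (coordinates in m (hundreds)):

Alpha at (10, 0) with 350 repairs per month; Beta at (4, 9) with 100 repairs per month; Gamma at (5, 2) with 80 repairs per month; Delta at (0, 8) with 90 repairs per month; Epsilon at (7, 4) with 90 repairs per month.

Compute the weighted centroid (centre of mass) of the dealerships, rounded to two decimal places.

The minimiser of Σwᵢ‖p−pᵢ‖² is the weighted centroid p* = (Σwᵢpᵢ)/(Σwᵢ).
Σwᵢ = 710.
Σwᵢxᵢ = 350·10 + 100·4 + 80·5 + 90·0 + 90·7 = 4930.
Σwᵢyᵢ = 350·0 + 100·9 + 80·2 + 90·8 + 90·4 = 2140.
x* = 4930/710 = 6.94, y* = 2140/710 = 3.01.

(6.94, 3.01)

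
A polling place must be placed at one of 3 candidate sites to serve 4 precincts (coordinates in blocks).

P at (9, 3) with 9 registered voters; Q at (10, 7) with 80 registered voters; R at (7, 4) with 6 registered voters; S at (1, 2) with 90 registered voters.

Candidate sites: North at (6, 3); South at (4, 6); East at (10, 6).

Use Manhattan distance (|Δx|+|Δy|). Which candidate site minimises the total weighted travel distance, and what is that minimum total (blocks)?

Total weighted distance at each candidate:
  North (6, 3): total = 1219
  South (4, 6): total = 1292
  East (10, 6): total = 1316
Minimum is at North with total 1219 blocks.

North, total 1219 blocks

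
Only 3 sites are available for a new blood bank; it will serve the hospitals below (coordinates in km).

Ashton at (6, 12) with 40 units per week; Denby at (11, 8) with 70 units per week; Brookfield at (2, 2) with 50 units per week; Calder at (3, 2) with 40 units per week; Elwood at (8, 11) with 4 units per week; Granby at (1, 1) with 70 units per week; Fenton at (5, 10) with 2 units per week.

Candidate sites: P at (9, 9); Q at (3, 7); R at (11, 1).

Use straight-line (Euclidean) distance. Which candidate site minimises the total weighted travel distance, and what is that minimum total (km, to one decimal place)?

Total weighted distance at each candidate:
  P (9, 9): total = 1999.1
  Q (3, 7): total = 1728.1
  R (11, 1): total = 2512.0
Minimum is at Q with total 1728.1 km.

Q, total 1728.1 km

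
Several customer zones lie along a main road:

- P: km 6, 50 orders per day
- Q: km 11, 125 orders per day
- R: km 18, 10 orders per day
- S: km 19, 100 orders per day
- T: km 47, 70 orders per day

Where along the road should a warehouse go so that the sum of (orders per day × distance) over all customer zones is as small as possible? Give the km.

x = 18

For a sum of weighted absolute distances on a line, the optimum is the weighted median (not the mean). Total weight W = 355; half-weight = 177.5.
Sort by position and accumulate weight:
  km 6 (P, w=50) → cum 50
  km 11 (Q, w=125) → cum 175
  km 18 (R, w=10) → cum 185  ≥ 177.5 → median here
  km 19 (S, w=100) → cum 285
  km 47 (T, w=70) → cum 355
Optimal location: km 18.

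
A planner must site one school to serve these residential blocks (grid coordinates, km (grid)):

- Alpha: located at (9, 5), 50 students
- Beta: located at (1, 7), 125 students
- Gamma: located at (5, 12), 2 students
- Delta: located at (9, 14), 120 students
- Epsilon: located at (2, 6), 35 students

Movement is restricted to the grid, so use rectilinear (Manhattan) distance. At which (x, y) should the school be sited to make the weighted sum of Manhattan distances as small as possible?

Manhattan distance separates: Σwᵢ(|x−xᵢ|+|y−yᵢ|) = Σwᵢ|x−xᵢ| + Σwᵢ|y−yᵢ|, so x and y are optimised independently as 1-D weighted medians.
Total weight W = 332; half = 166.
x-coordinate, sorted with cumulative weight:
  x=1 (Beta, w=125) cum 125
  x=2 (Epsilon, w=35) cum 160
  x=5 (Gamma, w=2) cum 162
  x=9 (Alpha, w=50) cum 212  ← median
  x=9 (Delta, w=120) cum 332
⇒ x* = 9
y-coordinate, sorted with cumulative weight:
  y=5 (Alpha, w=50) cum 50
  y=6 (Epsilon, w=35) cum 85
  y=7 (Beta, w=125) cum 210  ← median
  y=12 (Gamma, w=2) cum 212
  y=14 (Delta, w=120) cum 332
⇒ y* = 7

(9, 7)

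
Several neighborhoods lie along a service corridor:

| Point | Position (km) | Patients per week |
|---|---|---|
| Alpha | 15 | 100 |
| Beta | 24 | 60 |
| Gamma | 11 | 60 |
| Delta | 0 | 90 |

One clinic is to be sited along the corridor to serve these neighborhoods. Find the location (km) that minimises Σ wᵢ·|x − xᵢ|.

For a sum of weighted absolute distances on a line, the optimum is the weighted median (not the mean). Total weight W = 310; half-weight = 155.
Sort by position and accumulate weight:
  km 0 (Delta, w=90) → cum 90
  km 11 (Gamma, w=60) → cum 150
  km 15 (Alpha, w=100) → cum 250  ≥ 155 → median here
  km 24 (Beta, w=60) → cum 310
Optimal location: km 15.

x = 15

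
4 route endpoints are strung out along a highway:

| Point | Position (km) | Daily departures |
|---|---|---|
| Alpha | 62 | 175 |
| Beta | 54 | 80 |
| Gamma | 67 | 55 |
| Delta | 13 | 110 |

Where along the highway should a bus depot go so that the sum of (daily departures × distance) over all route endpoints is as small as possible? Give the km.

x = 62

For a sum of weighted absolute distances on a line, the optimum is the weighted median (not the mean). Total weight W = 420; half-weight = 210.
Sort by position and accumulate weight:
  km 13 (Delta, w=110) → cum 110
  km 54 (Beta, w=80) → cum 190
  km 62 (Alpha, w=175) → cum 365  ≥ 210 → median here
  km 67 (Gamma, w=55) → cum 420
Optimal location: km 62.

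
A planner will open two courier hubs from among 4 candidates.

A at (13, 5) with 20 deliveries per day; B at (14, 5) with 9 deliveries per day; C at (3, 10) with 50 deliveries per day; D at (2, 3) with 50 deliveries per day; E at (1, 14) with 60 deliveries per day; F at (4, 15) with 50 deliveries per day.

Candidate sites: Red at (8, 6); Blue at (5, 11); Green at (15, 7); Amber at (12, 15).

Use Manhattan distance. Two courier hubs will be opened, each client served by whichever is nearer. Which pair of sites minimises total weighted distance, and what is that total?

Evaluate every pair (each demand assigned to the nearer of the two):
  {Red, Blue}: total = 1453
  {Blue, Green}: total = 1477
  {Blue, Amber}: total = 1698
  {Red, Amber}: total = 2203
  {Red, Green}: total = 2557
  {Green, Amber}: total = 2777
Best pair: {Red, Blue} with total 1453.

{Red, Blue}, total 1453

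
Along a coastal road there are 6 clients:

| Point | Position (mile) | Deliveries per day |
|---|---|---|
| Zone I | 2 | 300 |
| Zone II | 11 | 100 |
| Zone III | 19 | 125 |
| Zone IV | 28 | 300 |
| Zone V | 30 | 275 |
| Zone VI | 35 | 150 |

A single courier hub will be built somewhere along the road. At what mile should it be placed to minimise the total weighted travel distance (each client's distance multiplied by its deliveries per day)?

For a sum of weighted absolute distances on a line, the optimum is the weighted median (not the mean). Total weight W = 1250; half-weight = 625.
Sort by position and accumulate weight:
  mile 2 (Zone I, w=300) → cum 300
  mile 11 (Zone II, w=100) → cum 400
  mile 19 (Zone III, w=125) → cum 525
  mile 28 (Zone IV, w=300) → cum 825  ≥ 625 → median here
  mile 30 (Zone V, w=275) → cum 1100
  mile 35 (Zone VI, w=150) → cum 1250
Optimal location: mile 28.

x = 28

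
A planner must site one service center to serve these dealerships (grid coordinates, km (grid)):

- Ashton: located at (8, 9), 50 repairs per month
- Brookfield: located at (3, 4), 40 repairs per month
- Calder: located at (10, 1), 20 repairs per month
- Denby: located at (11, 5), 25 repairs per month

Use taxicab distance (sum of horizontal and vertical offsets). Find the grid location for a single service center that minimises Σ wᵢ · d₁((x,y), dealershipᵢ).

Manhattan distance separates: Σwᵢ(|x−xᵢ|+|y−yᵢ|) = Σwᵢ|x−xᵢ| + Σwᵢ|y−yᵢ|, so x and y are optimised independently as 1-D weighted medians.
Total weight W = 135; half = 67.5.
x-coordinate, sorted with cumulative weight:
  x=3 (Brookfield, w=40) cum 40
  x=8 (Ashton, w=50) cum 90  ← median
  x=10 (Calder, w=20) cum 110
  x=11 (Denby, w=25) cum 135
⇒ x* = 8
y-coordinate, sorted with cumulative weight:
  y=1 (Calder, w=20) cum 20
  y=4 (Brookfield, w=40) cum 60
  y=5 (Denby, w=25) cum 85  ← median
  y=9 (Ashton, w=50) cum 135
⇒ y* = 5

(8, 5)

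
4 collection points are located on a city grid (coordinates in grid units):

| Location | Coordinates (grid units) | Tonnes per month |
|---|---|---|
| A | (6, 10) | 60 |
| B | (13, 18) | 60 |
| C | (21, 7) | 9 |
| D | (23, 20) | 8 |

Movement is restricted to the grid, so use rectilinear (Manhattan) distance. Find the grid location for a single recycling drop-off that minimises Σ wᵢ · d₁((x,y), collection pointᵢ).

(13, 10)

Manhattan distance separates: Σwᵢ(|x−xᵢ|+|y−yᵢ|) = Σwᵢ|x−xᵢ| + Σwᵢ|y−yᵢ|, so x and y are optimised independently as 1-D weighted medians.
Total weight W = 137; half = 68.5.
x-coordinate, sorted with cumulative weight:
  x=6 (A, w=60) cum 60
  x=13 (B, w=60) cum 120  ← median
  x=21 (C, w=9) cum 129
  x=23 (D, w=8) cum 137
⇒ x* = 13
y-coordinate, sorted with cumulative weight:
  y=7 (C, w=9) cum 9
  y=10 (A, w=60) cum 69  ← median
  y=18 (B, w=60) cum 129
  y=20 (D, w=8) cum 137
⇒ y* = 10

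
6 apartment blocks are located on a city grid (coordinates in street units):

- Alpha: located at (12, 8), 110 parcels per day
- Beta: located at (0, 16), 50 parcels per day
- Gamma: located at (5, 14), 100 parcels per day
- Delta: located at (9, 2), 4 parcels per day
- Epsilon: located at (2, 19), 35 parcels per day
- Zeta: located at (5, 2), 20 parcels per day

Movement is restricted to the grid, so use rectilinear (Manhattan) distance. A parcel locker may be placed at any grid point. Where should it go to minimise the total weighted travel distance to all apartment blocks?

(5, 14)

Manhattan distance separates: Σwᵢ(|x−xᵢ|+|y−yᵢ|) = Σwᵢ|x−xᵢ| + Σwᵢ|y−yᵢ|, so x and y are optimised independently as 1-D weighted medians.
Total weight W = 319; half = 159.5.
x-coordinate, sorted with cumulative weight:
  x=0 (Beta, w=50) cum 50
  x=2 (Epsilon, w=35) cum 85
  x=5 (Gamma, w=100) cum 185  ← median
  x=5 (Zeta, w=20) cum 205
  x=9 (Delta, w=4) cum 209
  x=12 (Alpha, w=110) cum 319
⇒ x* = 5
y-coordinate, sorted with cumulative weight:
  y=2 (Delta, w=4) cum 4
  y=2 (Zeta, w=20) cum 24
  y=8 (Alpha, w=110) cum 134
  y=14 (Gamma, w=100) cum 234  ← median
  y=16 (Beta, w=50) cum 284
  y=19 (Epsilon, w=35) cum 319
⇒ y* = 14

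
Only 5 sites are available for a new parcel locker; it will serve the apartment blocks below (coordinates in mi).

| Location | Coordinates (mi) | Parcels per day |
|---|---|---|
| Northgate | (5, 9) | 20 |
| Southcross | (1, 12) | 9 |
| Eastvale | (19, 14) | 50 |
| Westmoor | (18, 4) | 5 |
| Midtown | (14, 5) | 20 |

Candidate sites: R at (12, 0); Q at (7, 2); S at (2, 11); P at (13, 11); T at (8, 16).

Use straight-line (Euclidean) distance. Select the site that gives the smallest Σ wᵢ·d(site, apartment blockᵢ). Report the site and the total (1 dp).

Total weighted distance at each candidate:
  R (12, 0): total = 1300.9
  Q (7, 2): total = 1307.3
  S (2, 11): total = 1303.6
  P (13, 11): total = 773.4
  T (8, 16): total = 1112.6
Minimum is at P with total 773.4 mi.

P, total 773.4 mi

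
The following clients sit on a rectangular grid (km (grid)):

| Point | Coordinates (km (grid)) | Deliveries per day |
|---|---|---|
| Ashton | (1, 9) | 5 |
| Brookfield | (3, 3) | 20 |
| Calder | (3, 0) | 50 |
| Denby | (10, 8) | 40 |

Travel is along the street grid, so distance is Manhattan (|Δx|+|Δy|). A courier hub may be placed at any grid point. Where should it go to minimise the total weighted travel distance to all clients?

(3, 3)

Manhattan distance separates: Σwᵢ(|x−xᵢ|+|y−yᵢ|) = Σwᵢ|x−xᵢ| + Σwᵢ|y−yᵢ|, so x and y are optimised independently as 1-D weighted medians.
Total weight W = 115; half = 57.5.
x-coordinate, sorted with cumulative weight:
  x=1 (Ashton, w=5) cum 5
  x=3 (Brookfield, w=20) cum 25
  x=3 (Calder, w=50) cum 75  ← median
  x=10 (Denby, w=40) cum 115
⇒ x* = 3
y-coordinate, sorted with cumulative weight:
  y=0 (Calder, w=50) cum 50
  y=3 (Brookfield, w=20) cum 70  ← median
  y=8 (Denby, w=40) cum 110
  y=9 (Ashton, w=5) cum 115
⇒ y* = 3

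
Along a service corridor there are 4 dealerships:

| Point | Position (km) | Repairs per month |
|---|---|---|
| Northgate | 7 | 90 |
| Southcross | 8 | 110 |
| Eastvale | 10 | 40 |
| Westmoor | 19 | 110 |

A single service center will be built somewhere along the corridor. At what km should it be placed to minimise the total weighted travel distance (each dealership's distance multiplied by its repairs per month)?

For a sum of weighted absolute distances on a line, the optimum is the weighted median (not the mean). Total weight W = 350; half-weight = 175.
Sort by position and accumulate weight:
  km 7 (Northgate, w=90) → cum 90
  km 8 (Southcross, w=110) → cum 200  ≥ 175 → median here
  km 10 (Eastvale, w=40) → cum 240
  km 19 (Westmoor, w=110) → cum 350
Optimal location: km 8.

x = 8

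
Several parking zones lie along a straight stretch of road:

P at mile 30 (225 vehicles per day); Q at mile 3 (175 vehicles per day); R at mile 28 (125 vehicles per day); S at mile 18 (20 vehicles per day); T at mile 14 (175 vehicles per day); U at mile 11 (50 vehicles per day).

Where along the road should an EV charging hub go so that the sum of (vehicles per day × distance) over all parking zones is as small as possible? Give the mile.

x = 14

For a sum of weighted absolute distances on a line, the optimum is the weighted median (not the mean). Total weight W = 770; half-weight = 385.
Sort by position and accumulate weight:
  mile 3 (Q, w=175) → cum 175
  mile 11 (U, w=50) → cum 225
  mile 14 (T, w=175) → cum 400  ≥ 385 → median here
  mile 18 (S, w=20) → cum 420
  mile 28 (R, w=125) → cum 545
  mile 30 (P, w=225) → cum 770
Optimal location: mile 14.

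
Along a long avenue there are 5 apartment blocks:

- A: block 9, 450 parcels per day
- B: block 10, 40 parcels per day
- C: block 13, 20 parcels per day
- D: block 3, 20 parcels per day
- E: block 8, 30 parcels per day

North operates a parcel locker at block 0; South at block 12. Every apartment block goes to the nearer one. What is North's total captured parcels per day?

20

The indifferent point is the midpoint (0+12)/2 = 6; apartment blocks left of it (closer to North at 0) go to North, those right go to South.
  D at 3 (w=20) → North
  E at 8 (w=30) → South
  A at 9 (w=450) → South
  B at 10 (w=40) → South
  C at 13 (w=20) → South
North captures 20; South captures 540.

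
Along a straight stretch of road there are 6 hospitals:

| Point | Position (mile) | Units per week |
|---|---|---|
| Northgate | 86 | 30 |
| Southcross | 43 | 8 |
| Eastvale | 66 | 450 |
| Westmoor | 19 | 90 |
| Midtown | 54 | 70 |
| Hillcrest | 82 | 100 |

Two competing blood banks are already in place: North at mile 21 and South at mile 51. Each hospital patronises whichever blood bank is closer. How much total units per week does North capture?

90

The indifferent point is the midpoint (21+51)/2 = 36; hospitals left of it (closer to North at 21) go to North, those right go to South.
  Westmoor at 19 (w=90) → North
  Southcross at 43 (w=8) → South
  Midtown at 54 (w=70) → South
  Eastvale at 66 (w=450) → South
  Hillcrest at 82 (w=100) → South
  Northgate at 86 (w=30) → South
North captures 90; South captures 658.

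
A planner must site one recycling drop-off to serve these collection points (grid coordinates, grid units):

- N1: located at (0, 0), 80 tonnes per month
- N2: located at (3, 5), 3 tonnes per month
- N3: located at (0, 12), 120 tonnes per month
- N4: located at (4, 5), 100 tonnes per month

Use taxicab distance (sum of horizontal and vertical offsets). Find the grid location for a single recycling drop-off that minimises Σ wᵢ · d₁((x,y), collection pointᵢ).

(0, 5)

Manhattan distance separates: Σwᵢ(|x−xᵢ|+|y−yᵢ|) = Σwᵢ|x−xᵢ| + Σwᵢ|y−yᵢ|, so x and y are optimised independently as 1-D weighted medians.
Total weight W = 303; half = 151.5.
x-coordinate, sorted with cumulative weight:
  x=0 (N1, w=80) cum 80
  x=0 (N3, w=120) cum 200  ← median
  x=3 (N2, w=3) cum 203
  x=4 (N4, w=100) cum 303
⇒ x* = 0
y-coordinate, sorted with cumulative weight:
  y=0 (N1, w=80) cum 80
  y=5 (N2, w=3) cum 83
  y=5 (N4, w=100) cum 183  ← median
  y=12 (N3, w=120) cum 303
⇒ y* = 5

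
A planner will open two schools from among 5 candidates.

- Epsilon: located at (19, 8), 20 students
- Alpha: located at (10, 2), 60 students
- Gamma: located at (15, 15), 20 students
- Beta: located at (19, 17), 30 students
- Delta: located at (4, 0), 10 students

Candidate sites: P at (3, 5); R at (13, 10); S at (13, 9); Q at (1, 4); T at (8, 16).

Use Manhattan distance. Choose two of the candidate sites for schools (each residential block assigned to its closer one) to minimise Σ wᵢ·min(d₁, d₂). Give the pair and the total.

Evaluate every pair (each demand assigned to the nearer of the two):
  {P, R}: total = 1350
  {P, S}: total = 1380
  {S, Q}: total = 1390
  {R, Q}: total = 1420
  {S, T}: total = 1440
  {R, S}: total = 1450
  {R, T}: total = 1510
  {P, T}: total = 1560
  {Q, T}: total = 1630
  {P, Q}: total = 2320
Best pair: {P, R} with total 1350.

{P, R}, total 1350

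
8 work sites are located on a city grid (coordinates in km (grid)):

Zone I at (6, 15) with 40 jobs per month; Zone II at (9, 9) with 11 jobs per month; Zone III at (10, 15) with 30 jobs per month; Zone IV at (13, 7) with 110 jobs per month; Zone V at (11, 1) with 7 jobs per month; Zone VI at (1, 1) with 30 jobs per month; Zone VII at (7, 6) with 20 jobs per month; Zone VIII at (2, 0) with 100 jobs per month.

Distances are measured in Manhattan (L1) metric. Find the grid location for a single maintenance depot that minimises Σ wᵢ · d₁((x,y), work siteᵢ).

(7, 7)

Manhattan distance separates: Σwᵢ(|x−xᵢ|+|y−yᵢ|) = Σwᵢ|x−xᵢ| + Σwᵢ|y−yᵢ|, so x and y are optimised independently as 1-D weighted medians.
Total weight W = 348; half = 174.
x-coordinate, sorted with cumulative weight:
  x=1 (Zone VI, w=30) cum 30
  x=2 (Zone VIII, w=100) cum 130
  x=6 (Zone I, w=40) cum 170
  x=7 (Zone VII, w=20) cum 190  ← median
  x=9 (Zone II, w=11) cum 201
  x=10 (Zone III, w=30) cum 231
  x=11 (Zone V, w=7) cum 238
  x=13 (Zone IV, w=110) cum 348
⇒ x* = 7
y-coordinate, sorted with cumulative weight:
  y=0 (Zone VIII, w=100) cum 100
  y=1 (Zone V, w=7) cum 107
  y=1 (Zone VI, w=30) cum 137
  y=6 (Zone VII, w=20) cum 157
  y=7 (Zone IV, w=110) cum 267  ← median
  y=9 (Zone II, w=11) cum 278
  y=15 (Zone I, w=40) cum 318
  y=15 (Zone III, w=30) cum 348
⇒ y* = 7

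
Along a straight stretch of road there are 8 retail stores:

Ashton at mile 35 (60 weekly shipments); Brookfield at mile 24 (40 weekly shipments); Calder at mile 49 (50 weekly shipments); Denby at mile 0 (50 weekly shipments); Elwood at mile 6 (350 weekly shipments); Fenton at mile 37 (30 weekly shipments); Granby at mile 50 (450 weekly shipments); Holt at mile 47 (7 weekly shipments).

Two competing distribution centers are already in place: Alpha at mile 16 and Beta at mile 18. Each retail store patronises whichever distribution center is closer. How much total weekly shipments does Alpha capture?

400

The indifferent point is the midpoint (16+18)/2 = 17; retail stores left of it (closer to Alpha at 16) go to Alpha, those right go to Beta.
  Denby at 0 (w=50) → Alpha
  Elwood at 6 (w=350) → Alpha
  Brookfield at 24 (w=40) → Beta
  Ashton at 35 (w=60) → Beta
  Fenton at 37 (w=30) → Beta
  Holt at 47 (w=7) → Beta
  Calder at 49 (w=50) → Beta
  Granby at 50 (w=450) → Beta
Alpha captures 400; Beta captures 637.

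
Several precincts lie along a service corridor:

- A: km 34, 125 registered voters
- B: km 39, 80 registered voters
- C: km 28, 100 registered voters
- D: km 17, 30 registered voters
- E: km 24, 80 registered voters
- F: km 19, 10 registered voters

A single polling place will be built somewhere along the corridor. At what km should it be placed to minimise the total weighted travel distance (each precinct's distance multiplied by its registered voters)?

x = 28

For a sum of weighted absolute distances on a line, the optimum is the weighted median (not the mean). Total weight W = 425; half-weight = 212.5.
Sort by position and accumulate weight:
  km 17 (D, w=30) → cum 30
  km 19 (F, w=10) → cum 40
  km 24 (E, w=80) → cum 120
  km 28 (C, w=100) → cum 220  ≥ 212.5 → median here
  km 34 (A, w=125) → cum 345
  km 39 (B, w=80) → cum 425
Optimal location: km 28.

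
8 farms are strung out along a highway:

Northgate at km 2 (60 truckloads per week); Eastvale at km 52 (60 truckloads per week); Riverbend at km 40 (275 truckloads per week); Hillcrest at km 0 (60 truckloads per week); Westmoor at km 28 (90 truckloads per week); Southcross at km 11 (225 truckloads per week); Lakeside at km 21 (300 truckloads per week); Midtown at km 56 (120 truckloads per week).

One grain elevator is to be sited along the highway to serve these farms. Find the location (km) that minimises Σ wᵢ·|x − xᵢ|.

For a sum of weighted absolute distances on a line, the optimum is the weighted median (not the mean). Total weight W = 1190; half-weight = 595.
Sort by position and accumulate weight:
  km 0 (Hillcrest, w=60) → cum 60
  km 2 (Northgate, w=60) → cum 120
  km 11 (Southcross, w=225) → cum 345
  km 21 (Lakeside, w=300) → cum 645  ≥ 595 → median here
  km 28 (Westmoor, w=90) → cum 735
  km 40 (Riverbend, w=275) → cum 1010
  km 52 (Eastvale, w=60) → cum 1070
  km 56 (Midtown, w=120) → cum 1190
Optimal location: km 21.

x = 21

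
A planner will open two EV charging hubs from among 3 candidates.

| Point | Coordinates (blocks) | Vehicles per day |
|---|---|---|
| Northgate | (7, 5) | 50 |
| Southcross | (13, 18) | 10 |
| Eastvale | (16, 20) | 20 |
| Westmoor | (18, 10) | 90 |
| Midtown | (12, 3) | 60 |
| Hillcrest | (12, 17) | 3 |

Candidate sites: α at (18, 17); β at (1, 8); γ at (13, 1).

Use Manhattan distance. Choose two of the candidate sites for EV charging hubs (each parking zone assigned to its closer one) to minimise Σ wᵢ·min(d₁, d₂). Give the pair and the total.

Evaluate every pair (each demand assigned to the nearer of the two):
  {α, γ}: total = 1488
  {α, β}: total = 2218
  {β, γ}: total = 2551
Best pair: {α, γ} with total 1488.

{α, γ}, total 1488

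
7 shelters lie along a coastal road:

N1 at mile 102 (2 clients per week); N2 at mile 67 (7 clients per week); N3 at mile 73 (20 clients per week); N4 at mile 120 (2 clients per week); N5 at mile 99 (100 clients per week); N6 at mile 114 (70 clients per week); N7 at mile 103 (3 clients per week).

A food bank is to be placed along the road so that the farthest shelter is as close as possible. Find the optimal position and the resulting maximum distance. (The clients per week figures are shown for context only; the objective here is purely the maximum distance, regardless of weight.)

location 93.5, max distance 26.5

The 1-center on a line is the midpoint of the two extreme points: leftmost at 67, rightmost at 120.
Optimal location = (67 + 120)/2 = 93.5; maximum distance = (120 − 67)/2 = 26.5.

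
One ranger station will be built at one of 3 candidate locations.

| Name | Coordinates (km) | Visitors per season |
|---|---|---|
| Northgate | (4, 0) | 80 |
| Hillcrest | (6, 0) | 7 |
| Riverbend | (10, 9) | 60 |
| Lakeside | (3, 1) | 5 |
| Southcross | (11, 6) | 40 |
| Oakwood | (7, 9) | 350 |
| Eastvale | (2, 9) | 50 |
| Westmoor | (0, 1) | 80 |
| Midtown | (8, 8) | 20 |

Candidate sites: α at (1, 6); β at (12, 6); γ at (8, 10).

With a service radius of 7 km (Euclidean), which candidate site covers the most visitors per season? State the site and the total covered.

Coverage radius r = 7 km; a point is covered iff (Δx)²+(Δy)² ≤ 7² = 49.
  α (1, 6): covers {Northgate, Lakeside, Oakwood, Eastvale, Westmoor} → 565
  β (12, 6): covers {Riverbend, Southcross, Oakwood, Midtown} → 470
  γ (8, 10): covers {Riverbend, Southcross, Oakwood, Eastvale, Midtown} → 520
Maximum coverage at α: 565 visitors per season.

α, covering 565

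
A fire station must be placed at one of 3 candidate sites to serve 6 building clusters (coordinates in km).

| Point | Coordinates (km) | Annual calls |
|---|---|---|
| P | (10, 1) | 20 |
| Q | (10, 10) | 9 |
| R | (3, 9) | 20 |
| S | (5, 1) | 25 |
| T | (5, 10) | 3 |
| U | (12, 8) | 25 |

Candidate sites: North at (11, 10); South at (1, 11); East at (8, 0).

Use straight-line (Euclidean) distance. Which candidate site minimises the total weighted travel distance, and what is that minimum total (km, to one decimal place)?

Total weighted distance at each candidate:
  North (11, 10): total = 695.7
  South (1, 11): total = 973.8
  East (8, 0): total = 676.4
Minimum is at East with total 676.4 km.

East, total 676.4 km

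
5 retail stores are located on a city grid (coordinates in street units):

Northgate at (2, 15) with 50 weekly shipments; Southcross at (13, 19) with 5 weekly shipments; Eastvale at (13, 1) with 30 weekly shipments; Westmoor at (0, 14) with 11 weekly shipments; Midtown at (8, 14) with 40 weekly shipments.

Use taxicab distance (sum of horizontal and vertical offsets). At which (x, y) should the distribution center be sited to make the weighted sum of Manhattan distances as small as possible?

(8, 14)

Manhattan distance separates: Σwᵢ(|x−xᵢ|+|y−yᵢ|) = Σwᵢ|x−xᵢ| + Σwᵢ|y−yᵢ|, so x and y are optimised independently as 1-D weighted medians.
Total weight W = 136; half = 68.
x-coordinate, sorted with cumulative weight:
  x=0 (Westmoor, w=11) cum 11
  x=2 (Northgate, w=50) cum 61
  x=8 (Midtown, w=40) cum 101  ← median
  x=13 (Southcross, w=5) cum 106
  x=13 (Eastvale, w=30) cum 136
⇒ x* = 8
y-coordinate, sorted with cumulative weight:
  y=1 (Eastvale, w=30) cum 30
  y=14 (Westmoor, w=11) cum 41
  y=14 (Midtown, w=40) cum 81  ← median
  y=15 (Northgate, w=50) cum 131
  y=19 (Southcross, w=5) cum 136
⇒ y* = 14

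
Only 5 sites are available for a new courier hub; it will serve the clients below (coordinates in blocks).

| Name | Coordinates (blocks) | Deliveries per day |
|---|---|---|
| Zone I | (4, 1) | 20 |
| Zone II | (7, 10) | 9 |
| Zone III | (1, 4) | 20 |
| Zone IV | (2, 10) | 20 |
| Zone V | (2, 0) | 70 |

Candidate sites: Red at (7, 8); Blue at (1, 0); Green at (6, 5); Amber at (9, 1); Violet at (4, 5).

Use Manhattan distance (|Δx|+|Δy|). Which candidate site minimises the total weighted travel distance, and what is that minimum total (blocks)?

Total weighted distance at each candidate:
  Red (7, 8): total = 1468
  Blue (1, 0): total = 594
  Green (6, 5): total = 1104
  Amber (9, 1): total = 1299
  Violet (4, 5): total = 862
Minimum is at Blue with total 594 blocks.

Blue, total 594 blocks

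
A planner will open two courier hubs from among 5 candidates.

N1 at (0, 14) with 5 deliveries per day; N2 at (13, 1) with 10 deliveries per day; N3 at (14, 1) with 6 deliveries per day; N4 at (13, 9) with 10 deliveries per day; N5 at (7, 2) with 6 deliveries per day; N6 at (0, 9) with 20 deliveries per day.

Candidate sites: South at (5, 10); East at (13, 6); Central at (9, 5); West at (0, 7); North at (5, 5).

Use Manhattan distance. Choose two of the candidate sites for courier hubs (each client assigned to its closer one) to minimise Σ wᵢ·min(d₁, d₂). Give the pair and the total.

{East, West}, total 251

Evaluate every pair (each demand assigned to the nearer of the two):
  {East, West}: total = 251
  {Central, West}: total = 319
  {South, East}: total = 341
  {East, North}: total = 396
  {South, Central}: total = 409
  {West, North}: total = 423
  {South, North}: total = 483
  {Central, North}: total = 494
  {East, Central}: total = 496
  {South, West}: total = 503
Best pair: {East, West} with total 251.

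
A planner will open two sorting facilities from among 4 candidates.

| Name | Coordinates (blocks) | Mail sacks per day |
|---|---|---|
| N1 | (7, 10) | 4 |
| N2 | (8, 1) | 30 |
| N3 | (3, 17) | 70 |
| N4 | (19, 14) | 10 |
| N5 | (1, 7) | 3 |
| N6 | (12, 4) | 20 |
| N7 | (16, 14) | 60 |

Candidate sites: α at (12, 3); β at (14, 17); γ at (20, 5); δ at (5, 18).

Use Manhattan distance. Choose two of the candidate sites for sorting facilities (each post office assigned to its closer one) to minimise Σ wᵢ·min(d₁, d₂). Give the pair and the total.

{α, β}, total 1443

Evaluate every pair (each demand assigned to the nearer of the two):
  {α, β}: total = 1443
  {α, δ}: total = 1575
  {β, δ}: total = 1575
  {γ, δ}: total = 1835
  {β, γ}: total = 1929
  {α, γ}: total = 2783
Best pair: {α, β} with total 1443.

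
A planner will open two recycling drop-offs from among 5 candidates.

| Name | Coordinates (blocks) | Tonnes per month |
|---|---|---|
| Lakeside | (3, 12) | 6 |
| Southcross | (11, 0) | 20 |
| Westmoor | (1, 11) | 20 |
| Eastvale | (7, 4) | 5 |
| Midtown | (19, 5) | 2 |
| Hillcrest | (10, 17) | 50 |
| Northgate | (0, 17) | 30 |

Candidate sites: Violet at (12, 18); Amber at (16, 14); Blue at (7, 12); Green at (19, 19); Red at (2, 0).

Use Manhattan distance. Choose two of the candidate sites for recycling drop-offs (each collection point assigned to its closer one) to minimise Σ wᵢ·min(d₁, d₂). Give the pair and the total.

Evaluate every pair (each demand assigned to the nearer of the two):
  {Violet, Blue}: total = 1072
  {Violet, Red}: total = 1123
  {Blue, Red}: total = 1182
  {Amber, Blue}: total = 1308
  {Blue, Green}: total = 1312
  {Violet, Amber}: total = 1489
  {Violet, Green}: total = 1493
  {Amber, Red}: total = 1587
  {Green, Red}: total = 1691
  {Amber, Green}: total = 1969
Best pair: {Violet, Blue} with total 1072.

{Violet, Blue}, total 1072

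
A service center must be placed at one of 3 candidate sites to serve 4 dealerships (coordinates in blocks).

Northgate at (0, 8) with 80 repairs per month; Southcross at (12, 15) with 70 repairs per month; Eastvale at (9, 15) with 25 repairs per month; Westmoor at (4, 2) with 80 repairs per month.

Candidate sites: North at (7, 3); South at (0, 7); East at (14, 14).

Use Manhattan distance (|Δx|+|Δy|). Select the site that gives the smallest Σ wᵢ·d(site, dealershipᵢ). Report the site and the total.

South, total 2625 blocks

Total weighted distance at each candidate:
  North (7, 3): total = 2820
  South (0, 7): total = 2625
  East (14, 14): total = 3720
Minimum is at South with total 2625 blocks.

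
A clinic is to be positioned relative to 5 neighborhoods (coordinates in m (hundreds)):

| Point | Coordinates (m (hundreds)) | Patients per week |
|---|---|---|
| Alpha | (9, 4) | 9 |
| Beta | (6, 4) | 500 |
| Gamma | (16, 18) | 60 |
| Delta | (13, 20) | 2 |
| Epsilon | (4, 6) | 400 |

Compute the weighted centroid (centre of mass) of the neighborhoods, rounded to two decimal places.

(5.84, 5.72)

The minimiser of Σwᵢ‖p−pᵢ‖² is the weighted centroid p* = (Σwᵢpᵢ)/(Σwᵢ).
Σwᵢ = 971.
Σwᵢxᵢ = 9·9 + 500·6 + 60·16 + 2·13 + 400·4 = 5667.
Σwᵢyᵢ = 9·4 + 500·4 + 60·18 + 2·20 + 400·6 = 5556.
x* = 5667/971 = 5.84, y* = 5556/971 = 5.72.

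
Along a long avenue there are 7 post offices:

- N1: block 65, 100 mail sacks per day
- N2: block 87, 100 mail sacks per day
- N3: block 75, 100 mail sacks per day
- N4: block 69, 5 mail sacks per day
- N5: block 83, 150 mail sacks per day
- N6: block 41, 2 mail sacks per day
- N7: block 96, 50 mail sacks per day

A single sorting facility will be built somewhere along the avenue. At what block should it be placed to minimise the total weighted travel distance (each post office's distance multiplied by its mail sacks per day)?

x = 83

For a sum of weighted absolute distances on a line, the optimum is the weighted median (not the mean). Total weight W = 507; half-weight = 253.5.
Sort by position and accumulate weight:
  block 41 (N6, w=2) → cum 2
  block 65 (N1, w=100) → cum 102
  block 69 (N4, w=5) → cum 107
  block 75 (N3, w=100) → cum 207
  block 83 (N5, w=150) → cum 357  ≥ 253.5 → median here
  block 87 (N2, w=100) → cum 457
  block 96 (N7, w=50) → cum 507
Optimal location: block 83.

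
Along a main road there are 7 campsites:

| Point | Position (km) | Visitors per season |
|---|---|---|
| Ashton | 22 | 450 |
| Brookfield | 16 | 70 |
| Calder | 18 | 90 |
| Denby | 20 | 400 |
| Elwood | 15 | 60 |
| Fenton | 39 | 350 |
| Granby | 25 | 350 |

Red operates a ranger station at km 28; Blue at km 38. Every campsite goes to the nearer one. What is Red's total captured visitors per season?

The indifferent point is the midpoint (28+38)/2 = 33; campsites left of it (closer to Red at 28) go to Red, those right go to Blue.
  Elwood at 15 (w=60) → Red
  Brookfield at 16 (w=70) → Red
  Calder at 18 (w=90) → Red
  Denby at 20 (w=400) → Red
  Ashton at 22 (w=450) → Red
  Granby at 25 (w=350) → Red
  Fenton at 39 (w=350) → Blue
Red captures 1420; Blue captures 350.

1420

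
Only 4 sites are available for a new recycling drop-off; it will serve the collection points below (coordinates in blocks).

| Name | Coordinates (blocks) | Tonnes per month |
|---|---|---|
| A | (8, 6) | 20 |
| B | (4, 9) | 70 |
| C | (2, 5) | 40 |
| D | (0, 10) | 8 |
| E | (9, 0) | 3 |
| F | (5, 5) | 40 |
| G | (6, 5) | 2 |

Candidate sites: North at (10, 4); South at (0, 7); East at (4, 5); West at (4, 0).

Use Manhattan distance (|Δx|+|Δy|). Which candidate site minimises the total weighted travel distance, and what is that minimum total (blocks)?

East, total 606 blocks

Total weighted distance at each candidate:
  North (10, 4): total = 1603
  South (0, 7): total = 1128
  East (4, 5): total = 606
  West (4, 0): total = 1491
Minimum is at East with total 606 blocks.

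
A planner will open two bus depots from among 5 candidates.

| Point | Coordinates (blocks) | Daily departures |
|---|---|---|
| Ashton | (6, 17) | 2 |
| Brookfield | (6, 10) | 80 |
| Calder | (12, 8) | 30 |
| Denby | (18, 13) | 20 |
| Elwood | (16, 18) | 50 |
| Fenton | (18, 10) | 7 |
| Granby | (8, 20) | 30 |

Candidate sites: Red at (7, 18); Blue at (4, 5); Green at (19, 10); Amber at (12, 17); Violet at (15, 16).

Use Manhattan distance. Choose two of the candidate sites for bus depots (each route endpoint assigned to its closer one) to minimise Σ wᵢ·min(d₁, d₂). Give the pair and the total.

Evaluate every pair (each demand assigned to the nearer of the two):
  {Red, Violet}: total = 1477
  {Blue, Violet}: total = 1573
  {Blue, Amber}: total = 1593
  {Red, Green}: total = 1621
  {Red, Amber}: total = 1625
  {Amber, Violet}: total = 1865
  {Green, Amber}: total = 1869
  {Red, Blue}: total = 1887
  {Green, Violet}: total = 1897
  {Blue, Green}: total = 2065
Best pair: {Red, Violet} with total 1477.

{Red, Violet}, total 1477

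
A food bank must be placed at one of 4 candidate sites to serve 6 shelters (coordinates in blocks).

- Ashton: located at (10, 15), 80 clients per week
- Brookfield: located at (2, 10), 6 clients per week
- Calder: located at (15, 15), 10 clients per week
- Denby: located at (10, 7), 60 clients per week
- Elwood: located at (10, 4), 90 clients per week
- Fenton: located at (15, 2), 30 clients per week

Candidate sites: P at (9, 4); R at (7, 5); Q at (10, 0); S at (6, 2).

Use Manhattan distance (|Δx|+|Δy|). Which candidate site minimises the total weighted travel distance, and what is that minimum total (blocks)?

Total weighted distance at each candidate:
  P (9, 4): total = 1778
  R (7, 5): total = 2270
  Q (10, 0): total = 2498
  S (6, 2): total = 3002
Minimum is at P with total 1778 blocks.

P, total 1778 blocks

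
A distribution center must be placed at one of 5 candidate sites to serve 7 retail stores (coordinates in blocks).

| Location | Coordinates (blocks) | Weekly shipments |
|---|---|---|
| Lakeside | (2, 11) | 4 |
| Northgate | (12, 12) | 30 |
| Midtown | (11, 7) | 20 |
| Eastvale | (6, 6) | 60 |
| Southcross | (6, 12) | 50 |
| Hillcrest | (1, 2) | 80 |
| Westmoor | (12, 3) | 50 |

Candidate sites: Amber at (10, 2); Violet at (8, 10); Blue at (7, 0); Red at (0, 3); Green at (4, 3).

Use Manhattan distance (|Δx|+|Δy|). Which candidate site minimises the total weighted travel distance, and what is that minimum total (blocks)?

Green, total 2340 blocks

Total weighted distance at each candidate:
  Amber (10, 2): total = 2598
  Violet (8, 10): total = 2638
  Blue (7, 0): total = 2904
  Red (0, 3): total = 3020
  Green (4, 3): total = 2340
Minimum is at Green with total 2340 blocks.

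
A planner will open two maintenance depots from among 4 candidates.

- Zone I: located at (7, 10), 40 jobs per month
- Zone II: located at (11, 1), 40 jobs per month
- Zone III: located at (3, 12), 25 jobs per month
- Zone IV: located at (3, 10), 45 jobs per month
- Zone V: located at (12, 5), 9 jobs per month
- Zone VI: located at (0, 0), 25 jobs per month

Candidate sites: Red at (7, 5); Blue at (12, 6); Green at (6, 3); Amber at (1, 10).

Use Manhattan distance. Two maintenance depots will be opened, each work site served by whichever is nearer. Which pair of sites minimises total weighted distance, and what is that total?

{Blue, Amber}, total 954

Evaluate every pair (each demand assigned to the nearer of the two):
  {Blue, Amber}: total = 954
  {Green, Amber}: total = 1007
  {Red, Amber}: total = 1030
  {Red, Blue}: total = 1429
  {Red, Green}: total = 1430
  {Blue, Green}: total = 1544
Best pair: {Blue, Amber} with total 954.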